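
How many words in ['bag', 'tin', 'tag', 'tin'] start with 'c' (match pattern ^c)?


Pattern ^c anchors to start of word. Check which words begin with 'c':
  'bag' -> no
  'tin' -> no
  'tag' -> no
  'tin' -> no
Matching words: []
Count: 0

0


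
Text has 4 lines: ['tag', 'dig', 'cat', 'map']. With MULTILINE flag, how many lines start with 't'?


With MULTILINE flag, ^ matches the start of each line.
Lines: ['tag', 'dig', 'cat', 'map']
Checking which lines start with 't':
  Line 1: 'tag' -> MATCH
  Line 2: 'dig' -> no
  Line 3: 'cat' -> no
  Line 4: 'map' -> no
Matching lines: ['tag']
Count: 1

1


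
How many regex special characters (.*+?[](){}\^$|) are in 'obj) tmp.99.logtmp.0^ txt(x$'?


Regex special characters are: . * + ? [ ] ( ) { } \ ^ $ |
Scanning 'obj) tmp.99.logtmp.0^ txt(x$':
  pos 3: ')' -> SPECIAL
  pos 8: '.' -> SPECIAL
  pos 11: '.' -> SPECIAL
  pos 18: '.' -> SPECIAL
  pos 20: '^' -> SPECIAL
  pos 25: '(' -> SPECIAL
  pos 27: '$' -> SPECIAL
Special chars found: [')', '.', '.', '.', '^', '(', '$']
Total: 7

7


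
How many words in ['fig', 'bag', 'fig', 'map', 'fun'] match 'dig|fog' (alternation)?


Alternation 'dig|fog' matches either 'dig' or 'fog'.
Checking each word:
  'fig' -> no
  'bag' -> no
  'fig' -> no
  'map' -> no
  'fun' -> no
Matches: []
Count: 0

0


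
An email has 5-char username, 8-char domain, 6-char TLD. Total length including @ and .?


An email address has format: username@domain.tld
Username length: 5
'@' character: 1
Domain length: 8
'.' character: 1
TLD length: 6
Total = 5 + 1 + 8 + 1 + 6 = 21

21


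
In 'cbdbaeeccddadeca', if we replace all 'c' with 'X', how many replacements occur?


re.sub('c', 'X', text) replaces every occurrence of 'c' with 'X'.
Text: 'cbdbaeeccddadeca'
Scanning for 'c':
  pos 0: 'c' -> replacement #1
  pos 7: 'c' -> replacement #2
  pos 8: 'c' -> replacement #3
  pos 14: 'c' -> replacement #4
Total replacements: 4

4


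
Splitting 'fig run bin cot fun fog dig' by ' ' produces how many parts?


Splitting by ' ' breaks the string at each occurrence of the separator.
Text: 'fig run bin cot fun fog dig'
Parts after split:
  Part 1: 'fig'
  Part 2: 'run'
  Part 3: 'bin'
  Part 4: 'cot'
  Part 5: 'fun'
  Part 6: 'fog'
  Part 7: 'dig'
Total parts: 7

7


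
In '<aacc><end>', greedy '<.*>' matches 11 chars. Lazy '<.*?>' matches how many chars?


Greedy '<.*>' tries to match as MUCH as possible.
Lazy '<.*?>' tries to match as LITTLE as possible.

String: '<aacc><end>'
Greedy '<.*>' starts at first '<' and extends to the LAST '>': '<aacc><end>' (11 chars)
Lazy '<.*?>' starts at first '<' and stops at the FIRST '>': '<aacc>' (6 chars)

6


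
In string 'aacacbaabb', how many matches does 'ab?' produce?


Pattern 'ab?' matches 'a' optionally followed by 'b'.
String: 'aacacbaabb'
Scanning left to right for 'a' then checking next char:
  Match 1: 'a' (a not followed by b)
  Match 2: 'a' (a not followed by b)
  Match 3: 'a' (a not followed by b)
  Match 4: 'a' (a not followed by b)
  Match 5: 'ab' (a followed by b)
Total matches: 5

5


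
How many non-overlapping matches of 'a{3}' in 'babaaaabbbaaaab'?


Pattern 'a{3}' matches exactly 3 consecutive a's (greedy, non-overlapping).
String: 'babaaaabbbaaaab'
Scanning for runs of a's:
  Run at pos 1: 'a' (length 1) -> 0 match(es)
  Run at pos 3: 'aaaa' (length 4) -> 1 match(es)
  Run at pos 10: 'aaaa' (length 4) -> 1 match(es)
Matches found: ['aaa', 'aaa']
Total: 2

2


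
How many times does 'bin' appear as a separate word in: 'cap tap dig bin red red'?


Scanning each word for exact match 'bin':
  Word 1: 'cap' -> no
  Word 2: 'tap' -> no
  Word 3: 'dig' -> no
  Word 4: 'bin' -> MATCH
  Word 5: 'red' -> no
  Word 6: 'red' -> no
Total matches: 1

1


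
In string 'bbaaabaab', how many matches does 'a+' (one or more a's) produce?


Pattern 'a+' matches one or more consecutive a's.
String: 'bbaaabaab'
Scanning for runs of a:
  Match 1: 'aaa' (length 3)
  Match 2: 'aa' (length 2)
Total matches: 2

2


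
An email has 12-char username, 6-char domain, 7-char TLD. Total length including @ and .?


An email address has format: username@domain.tld
Username length: 12
'@' character: 1
Domain length: 6
'.' character: 1
TLD length: 7
Total = 12 + 1 + 6 + 1 + 7 = 27

27


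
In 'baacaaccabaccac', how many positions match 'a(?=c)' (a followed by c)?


Lookahead 'a(?=c)' matches 'a' only when followed by 'c'.
String: 'baacaaccabaccac'
Checking each position where char is 'a':
  pos 1: 'a' -> no (next='a')
  pos 2: 'a' -> MATCH (next='c')
  pos 4: 'a' -> no (next='a')
  pos 5: 'a' -> MATCH (next='c')
  pos 8: 'a' -> no (next='b')
  pos 10: 'a' -> MATCH (next='c')
  pos 13: 'a' -> MATCH (next='c')
Matching positions: [2, 5, 10, 13]
Count: 4

4


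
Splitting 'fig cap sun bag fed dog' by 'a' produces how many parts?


Splitting by 'a' breaks the string at each occurrence of the separator.
Text: 'fig cap sun bag fed dog'
Parts after split:
  Part 1: 'fig c'
  Part 2: 'p sun b'
  Part 3: 'g fed dog'
Total parts: 3

3


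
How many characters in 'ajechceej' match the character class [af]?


Character class [af] matches any of: {a, f}
Scanning string 'ajechceej' character by character:
  pos 0: 'a' -> MATCH
  pos 1: 'j' -> no
  pos 2: 'e' -> no
  pos 3: 'c' -> no
  pos 4: 'h' -> no
  pos 5: 'c' -> no
  pos 6: 'e' -> no
  pos 7: 'e' -> no
  pos 8: 'j' -> no
Total matches: 1

1


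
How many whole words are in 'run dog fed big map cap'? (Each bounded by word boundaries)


Word boundaries (\b) mark the start/end of each word.
Text: 'run dog fed big map cap'
Splitting by whitespace:
  Word 1: 'run'
  Word 2: 'dog'
  Word 3: 'fed'
  Word 4: 'big'
  Word 5: 'map'
  Word 6: 'cap'
Total whole words: 6

6


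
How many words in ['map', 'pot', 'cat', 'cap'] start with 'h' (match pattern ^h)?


Pattern ^h anchors to start of word. Check which words begin with 'h':
  'map' -> no
  'pot' -> no
  'cat' -> no
  'cap' -> no
Matching words: []
Count: 0

0


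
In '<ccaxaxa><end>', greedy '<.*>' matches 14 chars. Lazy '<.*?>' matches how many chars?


Greedy '<.*>' tries to match as MUCH as possible.
Lazy '<.*?>' tries to match as LITTLE as possible.

String: '<ccaxaxa><end>'
Greedy '<.*>' starts at first '<' and extends to the LAST '>': '<ccaxaxa><end>' (14 chars)
Lazy '<.*?>' starts at first '<' and stops at the FIRST '>': '<ccaxaxa>' (9 chars)

9


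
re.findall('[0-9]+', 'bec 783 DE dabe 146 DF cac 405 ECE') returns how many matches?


Pattern '[0-9]+' finds one or more digits.
Text: 'bec 783 DE dabe 146 DF cac 405 ECE'
Scanning for matches:
  Match 1: '783'
  Match 2: '146'
  Match 3: '405'
Total matches: 3

3


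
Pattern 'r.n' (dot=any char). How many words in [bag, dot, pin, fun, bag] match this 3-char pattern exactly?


Pattern 'r.n' means: starts with 'r', any single char, ends with 'n'.
Checking each word (must be exactly 3 chars):
  'bag' (len=3): no
  'dot' (len=3): no
  'pin' (len=3): no
  'fun' (len=3): no
  'bag' (len=3): no
Matching words: []
Total: 0

0


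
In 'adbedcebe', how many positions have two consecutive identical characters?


Looking for consecutive identical characters in 'adbedcebe':
  pos 0-1: 'a' vs 'd' -> different
  pos 1-2: 'd' vs 'b' -> different
  pos 2-3: 'b' vs 'e' -> different
  pos 3-4: 'e' vs 'd' -> different
  pos 4-5: 'd' vs 'c' -> different
  pos 5-6: 'c' vs 'e' -> different
  pos 6-7: 'e' vs 'b' -> different
  pos 7-8: 'b' vs 'e' -> different
Consecutive identical pairs: []
Count: 0

0


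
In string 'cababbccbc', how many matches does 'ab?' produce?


Pattern 'ab?' matches 'a' optionally followed by 'b'.
String: 'cababbccbc'
Scanning left to right for 'a' then checking next char:
  Match 1: 'ab' (a followed by b)
  Match 2: 'ab' (a followed by b)
Total matches: 2

2


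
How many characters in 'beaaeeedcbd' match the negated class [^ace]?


Negated class [^ace] matches any char NOT in {a, c, e}
Scanning 'beaaeeedcbd':
  pos 0: 'b' -> MATCH
  pos 1: 'e' -> no (excluded)
  pos 2: 'a' -> no (excluded)
  pos 3: 'a' -> no (excluded)
  pos 4: 'e' -> no (excluded)
  pos 5: 'e' -> no (excluded)
  pos 6: 'e' -> no (excluded)
  pos 7: 'd' -> MATCH
  pos 8: 'c' -> no (excluded)
  pos 9: 'b' -> MATCH
  pos 10: 'd' -> MATCH
Total matches: 4

4


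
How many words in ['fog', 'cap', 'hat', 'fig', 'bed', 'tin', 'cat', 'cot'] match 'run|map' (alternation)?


Alternation 'run|map' matches either 'run' or 'map'.
Checking each word:
  'fog' -> no
  'cap' -> no
  'hat' -> no
  'fig' -> no
  'bed' -> no
  'tin' -> no
  'cat' -> no
  'cot' -> no
Matches: []
Count: 0

0


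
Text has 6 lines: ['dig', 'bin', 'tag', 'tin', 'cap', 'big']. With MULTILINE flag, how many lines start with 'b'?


With MULTILINE flag, ^ matches the start of each line.
Lines: ['dig', 'bin', 'tag', 'tin', 'cap', 'big']
Checking which lines start with 'b':
  Line 1: 'dig' -> no
  Line 2: 'bin' -> MATCH
  Line 3: 'tag' -> no
  Line 4: 'tin' -> no
  Line 5: 'cap' -> no
  Line 6: 'big' -> MATCH
Matching lines: ['bin', 'big']
Count: 2

2


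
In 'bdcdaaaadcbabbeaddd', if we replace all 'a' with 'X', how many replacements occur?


re.sub('a', 'X', text) replaces every occurrence of 'a' with 'X'.
Text: 'bdcdaaaadcbabbeaddd'
Scanning for 'a':
  pos 4: 'a' -> replacement #1
  pos 5: 'a' -> replacement #2
  pos 6: 'a' -> replacement #3
  pos 7: 'a' -> replacement #4
  pos 11: 'a' -> replacement #5
  pos 15: 'a' -> replacement #6
Total replacements: 6

6


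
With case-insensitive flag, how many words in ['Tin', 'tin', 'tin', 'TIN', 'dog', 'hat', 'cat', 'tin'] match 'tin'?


Case-insensitive matching: compare each word's lowercase form to 'tin'.
  'Tin' -> lower='tin' -> MATCH
  'tin' -> lower='tin' -> MATCH
  'tin' -> lower='tin' -> MATCH
  'TIN' -> lower='tin' -> MATCH
  'dog' -> lower='dog' -> no
  'hat' -> lower='hat' -> no
  'cat' -> lower='cat' -> no
  'tin' -> lower='tin' -> MATCH
Matches: ['Tin', 'tin', 'tin', 'TIN', 'tin']
Count: 5

5


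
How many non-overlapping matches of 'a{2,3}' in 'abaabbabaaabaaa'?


Pattern 'a{2,3}' matches between 2 and 3 consecutive a's (greedy).
String: 'abaabbabaaabaaa'
Finding runs of a's and applying greedy matching:
  Run at pos 0: 'a' (length 1)
  Run at pos 2: 'aa' (length 2)
  Run at pos 6: 'a' (length 1)
  Run at pos 8: 'aaa' (length 3)
  Run at pos 12: 'aaa' (length 3)
Matches: ['aa', 'aaa', 'aaa']
Count: 3

3


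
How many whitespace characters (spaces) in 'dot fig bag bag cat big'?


\s matches whitespace characters (spaces, tabs, etc.).
Text: 'dot fig bag bag cat big'
This text has 6 words separated by spaces.
Number of spaces = number of words - 1 = 6 - 1 = 5

5


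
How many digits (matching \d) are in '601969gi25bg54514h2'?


\d matches any digit 0-9.
Scanning '601969gi25bg54514h2':
  pos 0: '6' -> DIGIT
  pos 1: '0' -> DIGIT
  pos 2: '1' -> DIGIT
  pos 3: '9' -> DIGIT
  pos 4: '6' -> DIGIT
  pos 5: '9' -> DIGIT
  pos 8: '2' -> DIGIT
  pos 9: '5' -> DIGIT
  pos 12: '5' -> DIGIT
  pos 13: '4' -> DIGIT
  pos 14: '5' -> DIGIT
  pos 15: '1' -> DIGIT
  pos 16: '4' -> DIGIT
  pos 18: '2' -> DIGIT
Digits found: ['6', '0', '1', '9', '6', '9', '2', '5', '5', '4', '5', '1', '4', '2']
Total: 14

14


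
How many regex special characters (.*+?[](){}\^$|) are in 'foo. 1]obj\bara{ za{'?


Regex special characters are: . * + ? [ ] ( ) { } \ ^ $ |
Scanning 'foo. 1]obj\bara{ za{':
  pos 3: '.' -> SPECIAL
  pos 6: ']' -> SPECIAL
  pos 10: '\' -> SPECIAL
  pos 15: '{' -> SPECIAL
  pos 19: '{' -> SPECIAL
Special chars found: ['.', ']', '\\', '{', '{']
Total: 5

5


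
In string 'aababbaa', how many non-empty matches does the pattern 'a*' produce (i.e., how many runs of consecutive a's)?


Pattern 'a*' matches zero or more a's. We want non-empty runs of consecutive a's.
String: 'aababbaa'
Walking through the string to find runs of a's:
  Run 1: positions 0-1 -> 'aa'
  Run 2: positions 3-3 -> 'a'
  Run 3: positions 6-7 -> 'aa'
Non-empty runs found: ['aa', 'a', 'aa']
Count: 3

3


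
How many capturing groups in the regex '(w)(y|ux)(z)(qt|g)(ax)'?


To count capturing groups, count each '(' that starts a group.
Pattern: '(w)(y|ux)(z)(qt|g)(ax)'
Walking through the pattern:
  Position 0: '(' -> group #1
  Position 3: '(' -> group #2
  Position 9: '(' -> group #3
  Position 12: '(' -> group #4
  Position 18: '(' -> group #5
Total capturing groups: 5

5


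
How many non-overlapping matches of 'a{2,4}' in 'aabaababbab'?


Pattern 'a{2,4}' matches between 2 and 4 consecutive a's (greedy).
String: 'aabaababbab'
Finding runs of a's and applying greedy matching:
  Run at pos 0: 'aa' (length 2)
  Run at pos 3: 'aa' (length 2)
  Run at pos 6: 'a' (length 1)
  Run at pos 9: 'a' (length 1)
Matches: ['aa', 'aa']
Count: 2

2


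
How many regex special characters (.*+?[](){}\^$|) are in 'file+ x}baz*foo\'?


Regex special characters are: . * + ? [ ] ( ) { } \ ^ $ |
Scanning 'file+ x}baz*foo\':
  pos 4: '+' -> SPECIAL
  pos 7: '}' -> SPECIAL
  pos 11: '*' -> SPECIAL
  pos 15: '\' -> SPECIAL
Special chars found: ['+', '}', '*', '\\']
Total: 4

4


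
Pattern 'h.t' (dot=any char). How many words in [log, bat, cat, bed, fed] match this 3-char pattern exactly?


Pattern 'h.t' means: starts with 'h', any single char, ends with 't'.
Checking each word (must be exactly 3 chars):
  'log' (len=3): no
  'bat' (len=3): no
  'cat' (len=3): no
  'bed' (len=3): no
  'fed' (len=3): no
Matching words: []
Total: 0

0


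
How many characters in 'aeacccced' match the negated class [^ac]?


Negated class [^ac] matches any char NOT in {a, c}
Scanning 'aeacccced':
  pos 0: 'a' -> no (excluded)
  pos 1: 'e' -> MATCH
  pos 2: 'a' -> no (excluded)
  pos 3: 'c' -> no (excluded)
  pos 4: 'c' -> no (excluded)
  pos 5: 'c' -> no (excluded)
  pos 6: 'c' -> no (excluded)
  pos 7: 'e' -> MATCH
  pos 8: 'd' -> MATCH
Total matches: 3

3


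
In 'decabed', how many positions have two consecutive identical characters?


Looking for consecutive identical characters in 'decabed':
  pos 0-1: 'd' vs 'e' -> different
  pos 1-2: 'e' vs 'c' -> different
  pos 2-3: 'c' vs 'a' -> different
  pos 3-4: 'a' vs 'b' -> different
  pos 4-5: 'b' vs 'e' -> different
  pos 5-6: 'e' vs 'd' -> different
Consecutive identical pairs: []
Count: 0

0


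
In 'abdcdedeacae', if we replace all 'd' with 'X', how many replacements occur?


re.sub('d', 'X', text) replaces every occurrence of 'd' with 'X'.
Text: 'abdcdedeacae'
Scanning for 'd':
  pos 2: 'd' -> replacement #1
  pos 4: 'd' -> replacement #2
  pos 6: 'd' -> replacement #3
Total replacements: 3

3


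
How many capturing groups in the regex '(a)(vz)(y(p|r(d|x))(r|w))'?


To count capturing groups, count each '(' that starts a group.
Pattern: '(a)(vz)(y(p|r(d|x))(r|w))'
Walking through the pattern:
  Position 0: '(' -> group #1
  Position 3: '(' -> group #2
  Position 7: '(' -> group #3
  Position 9: '(' -> group #4
  Position 13: '(' -> group #5
  Position 19: '(' -> group #6
Total capturing groups: 6

6


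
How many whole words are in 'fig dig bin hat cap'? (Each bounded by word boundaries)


Word boundaries (\b) mark the start/end of each word.
Text: 'fig dig bin hat cap'
Splitting by whitespace:
  Word 1: 'fig'
  Word 2: 'dig'
  Word 3: 'bin'
  Word 4: 'hat'
  Word 5: 'cap'
Total whole words: 5

5


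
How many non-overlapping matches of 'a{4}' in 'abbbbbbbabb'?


Pattern 'a{4}' matches exactly 4 consecutive a's (greedy, non-overlapping).
String: 'abbbbbbbabb'
Scanning for runs of a's:
  Run at pos 0: 'a' (length 1) -> 0 match(es)
  Run at pos 8: 'a' (length 1) -> 0 match(es)
Matches found: []
Total: 0

0


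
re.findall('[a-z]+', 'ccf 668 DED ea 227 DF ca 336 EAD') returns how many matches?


Pattern '[a-z]+' finds one or more lowercase letters.
Text: 'ccf 668 DED ea 227 DF ca 336 EAD'
Scanning for matches:
  Match 1: 'ccf'
  Match 2: 'ea'
  Match 3: 'ca'
Total matches: 3

3


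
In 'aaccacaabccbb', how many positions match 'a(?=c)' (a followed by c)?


Lookahead 'a(?=c)' matches 'a' only when followed by 'c'.
String: 'aaccacaabccbb'
Checking each position where char is 'a':
  pos 0: 'a' -> no (next='a')
  pos 1: 'a' -> MATCH (next='c')
  pos 4: 'a' -> MATCH (next='c')
  pos 6: 'a' -> no (next='a')
  pos 7: 'a' -> no (next='b')
Matching positions: [1, 4]
Count: 2

2


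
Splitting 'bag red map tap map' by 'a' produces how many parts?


Splitting by 'a' breaks the string at each occurrence of the separator.
Text: 'bag red map tap map'
Parts after split:
  Part 1: 'b'
  Part 2: 'g red m'
  Part 3: 'p t'
  Part 4: 'p m'
  Part 5: 'p'
Total parts: 5

5


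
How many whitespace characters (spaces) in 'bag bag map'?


\s matches whitespace characters (spaces, tabs, etc.).
Text: 'bag bag map'
This text has 3 words separated by spaces.
Number of spaces = number of words - 1 = 3 - 1 = 2

2


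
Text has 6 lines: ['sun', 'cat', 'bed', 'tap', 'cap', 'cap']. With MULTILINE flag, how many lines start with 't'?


With MULTILINE flag, ^ matches the start of each line.
Lines: ['sun', 'cat', 'bed', 'tap', 'cap', 'cap']
Checking which lines start with 't':
  Line 1: 'sun' -> no
  Line 2: 'cat' -> no
  Line 3: 'bed' -> no
  Line 4: 'tap' -> MATCH
  Line 5: 'cap' -> no
  Line 6: 'cap' -> no
Matching lines: ['tap']
Count: 1

1


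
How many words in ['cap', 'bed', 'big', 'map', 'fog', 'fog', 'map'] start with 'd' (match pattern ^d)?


Pattern ^d anchors to start of word. Check which words begin with 'd':
  'cap' -> no
  'bed' -> no
  'big' -> no
  'map' -> no
  'fog' -> no
  'fog' -> no
  'map' -> no
Matching words: []
Count: 0

0


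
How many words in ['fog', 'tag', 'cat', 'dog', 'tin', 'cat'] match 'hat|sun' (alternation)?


Alternation 'hat|sun' matches either 'hat' or 'sun'.
Checking each word:
  'fog' -> no
  'tag' -> no
  'cat' -> no
  'dog' -> no
  'tin' -> no
  'cat' -> no
Matches: []
Count: 0

0


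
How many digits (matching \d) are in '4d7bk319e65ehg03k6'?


\d matches any digit 0-9.
Scanning '4d7bk319e65ehg03k6':
  pos 0: '4' -> DIGIT
  pos 2: '7' -> DIGIT
  pos 5: '3' -> DIGIT
  pos 6: '1' -> DIGIT
  pos 7: '9' -> DIGIT
  pos 9: '6' -> DIGIT
  pos 10: '5' -> DIGIT
  pos 14: '0' -> DIGIT
  pos 15: '3' -> DIGIT
  pos 17: '6' -> DIGIT
Digits found: ['4', '7', '3', '1', '9', '6', '5', '0', '3', '6']
Total: 10

10


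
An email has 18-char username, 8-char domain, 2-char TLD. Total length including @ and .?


An email address has format: username@domain.tld
Username length: 18
'@' character: 1
Domain length: 8
'.' character: 1
TLD length: 2
Total = 18 + 1 + 8 + 1 + 2 = 30

30


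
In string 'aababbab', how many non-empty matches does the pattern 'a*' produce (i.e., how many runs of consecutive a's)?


Pattern 'a*' matches zero or more a's. We want non-empty runs of consecutive a's.
String: 'aababbab'
Walking through the string to find runs of a's:
  Run 1: positions 0-1 -> 'aa'
  Run 2: positions 3-3 -> 'a'
  Run 3: positions 6-6 -> 'a'
Non-empty runs found: ['aa', 'a', 'a']
Count: 3

3


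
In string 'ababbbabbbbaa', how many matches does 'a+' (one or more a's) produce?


Pattern 'a+' matches one or more consecutive a's.
String: 'ababbbabbbbaa'
Scanning for runs of a:
  Match 1: 'a' (length 1)
  Match 2: 'a' (length 1)
  Match 3: 'a' (length 1)
  Match 4: 'aa' (length 2)
Total matches: 4

4


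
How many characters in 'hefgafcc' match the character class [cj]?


Character class [cj] matches any of: {c, j}
Scanning string 'hefgafcc' character by character:
  pos 0: 'h' -> no
  pos 1: 'e' -> no
  pos 2: 'f' -> no
  pos 3: 'g' -> no
  pos 4: 'a' -> no
  pos 5: 'f' -> no
  pos 6: 'c' -> MATCH
  pos 7: 'c' -> MATCH
Total matches: 2

2


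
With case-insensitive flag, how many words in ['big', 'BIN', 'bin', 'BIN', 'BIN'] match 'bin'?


Case-insensitive matching: compare each word's lowercase form to 'bin'.
  'big' -> lower='big' -> no
  'BIN' -> lower='bin' -> MATCH
  'bin' -> lower='bin' -> MATCH
  'BIN' -> lower='bin' -> MATCH
  'BIN' -> lower='bin' -> MATCH
Matches: ['BIN', 'bin', 'BIN', 'BIN']
Count: 4

4


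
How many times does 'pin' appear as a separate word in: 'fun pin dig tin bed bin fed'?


Scanning each word for exact match 'pin':
  Word 1: 'fun' -> no
  Word 2: 'pin' -> MATCH
  Word 3: 'dig' -> no
  Word 4: 'tin' -> no
  Word 5: 'bed' -> no
  Word 6: 'bin' -> no
  Word 7: 'fed' -> no
Total matches: 1

1


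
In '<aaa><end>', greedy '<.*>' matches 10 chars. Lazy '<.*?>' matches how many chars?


Greedy '<.*>' tries to match as MUCH as possible.
Lazy '<.*?>' tries to match as LITTLE as possible.

String: '<aaa><end>'
Greedy '<.*>' starts at first '<' and extends to the LAST '>': '<aaa><end>' (10 chars)
Lazy '<.*?>' starts at first '<' and stops at the FIRST '>': '<aaa>' (5 chars)

5


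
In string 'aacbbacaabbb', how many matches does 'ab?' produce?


Pattern 'ab?' matches 'a' optionally followed by 'b'.
String: 'aacbbacaabbb'
Scanning left to right for 'a' then checking next char:
  Match 1: 'a' (a not followed by b)
  Match 2: 'a' (a not followed by b)
  Match 3: 'a' (a not followed by b)
  Match 4: 'a' (a not followed by b)
  Match 5: 'ab' (a followed by b)
Total matches: 5

5


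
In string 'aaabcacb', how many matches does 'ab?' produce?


Pattern 'ab?' matches 'a' optionally followed by 'b'.
String: 'aaabcacb'
Scanning left to right for 'a' then checking next char:
  Match 1: 'a' (a not followed by b)
  Match 2: 'a' (a not followed by b)
  Match 3: 'ab' (a followed by b)
  Match 4: 'a' (a not followed by b)
Total matches: 4

4


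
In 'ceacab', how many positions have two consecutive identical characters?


Looking for consecutive identical characters in 'ceacab':
  pos 0-1: 'c' vs 'e' -> different
  pos 1-2: 'e' vs 'a' -> different
  pos 2-3: 'a' vs 'c' -> different
  pos 3-4: 'c' vs 'a' -> different
  pos 4-5: 'a' vs 'b' -> different
Consecutive identical pairs: []
Count: 0

0


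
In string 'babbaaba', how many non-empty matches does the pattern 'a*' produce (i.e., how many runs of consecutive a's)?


Pattern 'a*' matches zero or more a's. We want non-empty runs of consecutive a's.
String: 'babbaaba'
Walking through the string to find runs of a's:
  Run 1: positions 1-1 -> 'a'
  Run 2: positions 4-5 -> 'aa'
  Run 3: positions 7-7 -> 'a'
Non-empty runs found: ['a', 'aa', 'a']
Count: 3

3


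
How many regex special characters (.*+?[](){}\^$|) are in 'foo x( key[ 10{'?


Regex special characters are: . * + ? [ ] ( ) { } \ ^ $ |
Scanning 'foo x( key[ 10{':
  pos 5: '(' -> SPECIAL
  pos 10: '[' -> SPECIAL
  pos 14: '{' -> SPECIAL
Special chars found: ['(', '[', '{']
Total: 3

3


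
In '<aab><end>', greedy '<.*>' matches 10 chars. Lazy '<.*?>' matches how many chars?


Greedy '<.*>' tries to match as MUCH as possible.
Lazy '<.*?>' tries to match as LITTLE as possible.

String: '<aab><end>'
Greedy '<.*>' starts at first '<' and extends to the LAST '>': '<aab><end>' (10 chars)
Lazy '<.*?>' starts at first '<' and stops at the FIRST '>': '<aab>' (5 chars)

5


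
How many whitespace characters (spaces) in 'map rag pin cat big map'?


\s matches whitespace characters (spaces, tabs, etc.).
Text: 'map rag pin cat big map'
This text has 6 words separated by spaces.
Number of spaces = number of words - 1 = 6 - 1 = 5

5


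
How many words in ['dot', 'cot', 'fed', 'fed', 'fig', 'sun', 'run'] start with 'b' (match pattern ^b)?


Pattern ^b anchors to start of word. Check which words begin with 'b':
  'dot' -> no
  'cot' -> no
  'fed' -> no
  'fed' -> no
  'fig' -> no
  'sun' -> no
  'run' -> no
Matching words: []
Count: 0

0


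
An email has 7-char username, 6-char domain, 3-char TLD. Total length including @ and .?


An email address has format: username@domain.tld
Username length: 7
'@' character: 1
Domain length: 6
'.' character: 1
TLD length: 3
Total = 7 + 1 + 6 + 1 + 3 = 18

18


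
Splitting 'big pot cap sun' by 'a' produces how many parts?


Splitting by 'a' breaks the string at each occurrence of the separator.
Text: 'big pot cap sun'
Parts after split:
  Part 1: 'big pot c'
  Part 2: 'p sun'
Total parts: 2

2


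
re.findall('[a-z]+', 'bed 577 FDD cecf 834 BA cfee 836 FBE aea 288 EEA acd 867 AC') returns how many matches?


Pattern '[a-z]+' finds one or more lowercase letters.
Text: 'bed 577 FDD cecf 834 BA cfee 836 FBE aea 288 EEA acd 867 AC'
Scanning for matches:
  Match 1: 'bed'
  Match 2: 'cecf'
  Match 3: 'cfee'
  Match 4: 'aea'
  Match 5: 'acd'
Total matches: 5

5


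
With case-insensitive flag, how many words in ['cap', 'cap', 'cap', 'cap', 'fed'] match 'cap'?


Case-insensitive matching: compare each word's lowercase form to 'cap'.
  'cap' -> lower='cap' -> MATCH
  'cap' -> lower='cap' -> MATCH
  'cap' -> lower='cap' -> MATCH
  'cap' -> lower='cap' -> MATCH
  'fed' -> lower='fed' -> no
Matches: ['cap', 'cap', 'cap', 'cap']
Count: 4

4


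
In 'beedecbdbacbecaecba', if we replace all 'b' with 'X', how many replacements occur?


re.sub('b', 'X', text) replaces every occurrence of 'b' with 'X'.
Text: 'beedecbdbacbecaecba'
Scanning for 'b':
  pos 0: 'b' -> replacement #1
  pos 6: 'b' -> replacement #2
  pos 8: 'b' -> replacement #3
  pos 11: 'b' -> replacement #4
  pos 17: 'b' -> replacement #5
Total replacements: 5

5


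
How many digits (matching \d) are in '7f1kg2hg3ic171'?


\d matches any digit 0-9.
Scanning '7f1kg2hg3ic171':
  pos 0: '7' -> DIGIT
  pos 2: '1' -> DIGIT
  pos 5: '2' -> DIGIT
  pos 8: '3' -> DIGIT
  pos 11: '1' -> DIGIT
  pos 12: '7' -> DIGIT
  pos 13: '1' -> DIGIT
Digits found: ['7', '1', '2', '3', '1', '7', '1']
Total: 7

7


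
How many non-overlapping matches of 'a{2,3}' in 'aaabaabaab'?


Pattern 'a{2,3}' matches between 2 and 3 consecutive a's (greedy).
String: 'aaabaabaab'
Finding runs of a's and applying greedy matching:
  Run at pos 0: 'aaa' (length 3)
  Run at pos 4: 'aa' (length 2)
  Run at pos 7: 'aa' (length 2)
Matches: ['aaa', 'aa', 'aa']
Count: 3

3


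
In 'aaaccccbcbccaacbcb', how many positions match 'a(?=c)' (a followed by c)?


Lookahead 'a(?=c)' matches 'a' only when followed by 'c'.
String: 'aaaccccbcbccaacbcb'
Checking each position where char is 'a':
  pos 0: 'a' -> no (next='a')
  pos 1: 'a' -> no (next='a')
  pos 2: 'a' -> MATCH (next='c')
  pos 12: 'a' -> no (next='a')
  pos 13: 'a' -> MATCH (next='c')
Matching positions: [2, 13]
Count: 2

2


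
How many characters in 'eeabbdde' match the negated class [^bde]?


Negated class [^bde] matches any char NOT in {b, d, e}
Scanning 'eeabbdde':
  pos 0: 'e' -> no (excluded)
  pos 1: 'e' -> no (excluded)
  pos 2: 'a' -> MATCH
  pos 3: 'b' -> no (excluded)
  pos 4: 'b' -> no (excluded)
  pos 5: 'd' -> no (excluded)
  pos 6: 'd' -> no (excluded)
  pos 7: 'e' -> no (excluded)
Total matches: 1

1


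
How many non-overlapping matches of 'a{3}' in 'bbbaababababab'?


Pattern 'a{3}' matches exactly 3 consecutive a's (greedy, non-overlapping).
String: 'bbbaababababab'
Scanning for runs of a's:
  Run at pos 3: 'aa' (length 2) -> 0 match(es)
  Run at pos 6: 'a' (length 1) -> 0 match(es)
  Run at pos 8: 'a' (length 1) -> 0 match(es)
  Run at pos 10: 'a' (length 1) -> 0 match(es)
  Run at pos 12: 'a' (length 1) -> 0 match(es)
Matches found: []
Total: 0

0


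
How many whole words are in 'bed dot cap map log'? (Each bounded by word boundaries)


Word boundaries (\b) mark the start/end of each word.
Text: 'bed dot cap map log'
Splitting by whitespace:
  Word 1: 'bed'
  Word 2: 'dot'
  Word 3: 'cap'
  Word 4: 'map'
  Word 5: 'log'
Total whole words: 5

5


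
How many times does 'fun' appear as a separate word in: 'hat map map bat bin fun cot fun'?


Scanning each word for exact match 'fun':
  Word 1: 'hat' -> no
  Word 2: 'map' -> no
  Word 3: 'map' -> no
  Word 4: 'bat' -> no
  Word 5: 'bin' -> no
  Word 6: 'fun' -> MATCH
  Word 7: 'cot' -> no
  Word 8: 'fun' -> MATCH
Total matches: 2

2


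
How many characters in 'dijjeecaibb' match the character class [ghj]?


Character class [ghj] matches any of: {g, h, j}
Scanning string 'dijjeecaibb' character by character:
  pos 0: 'd' -> no
  pos 1: 'i' -> no
  pos 2: 'j' -> MATCH
  pos 3: 'j' -> MATCH
  pos 4: 'e' -> no
  pos 5: 'e' -> no
  pos 6: 'c' -> no
  pos 7: 'a' -> no
  pos 8: 'i' -> no
  pos 9: 'b' -> no
  pos 10: 'b' -> no
Total matches: 2

2


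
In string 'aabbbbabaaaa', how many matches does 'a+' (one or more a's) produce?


Pattern 'a+' matches one or more consecutive a's.
String: 'aabbbbabaaaa'
Scanning for runs of a:
  Match 1: 'aa' (length 2)
  Match 2: 'a' (length 1)
  Match 3: 'aaaa' (length 4)
Total matches: 3

3


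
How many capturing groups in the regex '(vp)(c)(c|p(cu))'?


To count capturing groups, count each '(' that starts a group.
Pattern: '(vp)(c)(c|p(cu))'
Walking through the pattern:
  Position 0: '(' -> group #1
  Position 4: '(' -> group #2
  Position 7: '(' -> group #3
  Position 11: '(' -> group #4
Total capturing groups: 4

4


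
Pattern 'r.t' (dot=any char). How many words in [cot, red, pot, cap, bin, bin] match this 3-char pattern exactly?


Pattern 'r.t' means: starts with 'r', any single char, ends with 't'.
Checking each word (must be exactly 3 chars):
  'cot' (len=3): no
  'red' (len=3): no
  'pot' (len=3): no
  'cap' (len=3): no
  'bin' (len=3): no
  'bin' (len=3): no
Matching words: []
Total: 0

0


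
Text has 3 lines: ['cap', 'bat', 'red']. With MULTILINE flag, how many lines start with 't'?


With MULTILINE flag, ^ matches the start of each line.
Lines: ['cap', 'bat', 'red']
Checking which lines start with 't':
  Line 1: 'cap' -> no
  Line 2: 'bat' -> no
  Line 3: 'red' -> no
Matching lines: []
Count: 0

0


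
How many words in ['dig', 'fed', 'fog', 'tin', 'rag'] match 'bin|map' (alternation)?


Alternation 'bin|map' matches either 'bin' or 'map'.
Checking each word:
  'dig' -> no
  'fed' -> no
  'fog' -> no
  'tin' -> no
  'rag' -> no
Matches: []
Count: 0

0


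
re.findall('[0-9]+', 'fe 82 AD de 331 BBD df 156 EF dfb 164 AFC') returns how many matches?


Pattern '[0-9]+' finds one or more digits.
Text: 'fe 82 AD de 331 BBD df 156 EF dfb 164 AFC'
Scanning for matches:
  Match 1: '82'
  Match 2: '331'
  Match 3: '156'
  Match 4: '164'
Total matches: 4

4


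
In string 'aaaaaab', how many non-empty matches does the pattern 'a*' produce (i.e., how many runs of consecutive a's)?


Pattern 'a*' matches zero or more a's. We want non-empty runs of consecutive a's.
String: 'aaaaaab'
Walking through the string to find runs of a's:
  Run 1: positions 0-5 -> 'aaaaaa'
Non-empty runs found: ['aaaaaa']
Count: 1

1


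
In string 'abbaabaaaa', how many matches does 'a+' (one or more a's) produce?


Pattern 'a+' matches one or more consecutive a's.
String: 'abbaabaaaa'
Scanning for runs of a:
  Match 1: 'a' (length 1)
  Match 2: 'aa' (length 2)
  Match 3: 'aaaa' (length 4)
Total matches: 3

3


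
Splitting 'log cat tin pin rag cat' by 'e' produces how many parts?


Splitting by 'e' breaks the string at each occurrence of the separator.
Text: 'log cat tin pin rag cat'
Parts after split:
  Part 1: 'log cat tin pin rag cat'
Total parts: 1

1


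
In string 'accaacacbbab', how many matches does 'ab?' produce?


Pattern 'ab?' matches 'a' optionally followed by 'b'.
String: 'accaacacbbab'
Scanning left to right for 'a' then checking next char:
  Match 1: 'a' (a not followed by b)
  Match 2: 'a' (a not followed by b)
  Match 3: 'a' (a not followed by b)
  Match 4: 'a' (a not followed by b)
  Match 5: 'ab' (a followed by b)
Total matches: 5

5


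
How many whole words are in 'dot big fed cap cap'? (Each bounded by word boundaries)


Word boundaries (\b) mark the start/end of each word.
Text: 'dot big fed cap cap'
Splitting by whitespace:
  Word 1: 'dot'
  Word 2: 'big'
  Word 3: 'fed'
  Word 4: 'cap'
  Word 5: 'cap'
Total whole words: 5

5


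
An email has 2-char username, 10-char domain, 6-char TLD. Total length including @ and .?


An email address has format: username@domain.tld
Username length: 2
'@' character: 1
Domain length: 10
'.' character: 1
TLD length: 6
Total = 2 + 1 + 10 + 1 + 6 = 20

20


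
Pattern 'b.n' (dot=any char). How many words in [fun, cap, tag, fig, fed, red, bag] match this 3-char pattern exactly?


Pattern 'b.n' means: starts with 'b', any single char, ends with 'n'.
Checking each word (must be exactly 3 chars):
  'fun' (len=3): no
  'cap' (len=3): no
  'tag' (len=3): no
  'fig' (len=3): no
  'fed' (len=3): no
  'red' (len=3): no
  'bag' (len=3): no
Matching words: []
Total: 0

0


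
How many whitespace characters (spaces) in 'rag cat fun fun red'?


\s matches whitespace characters (spaces, tabs, etc.).
Text: 'rag cat fun fun red'
This text has 5 words separated by spaces.
Number of spaces = number of words - 1 = 5 - 1 = 4

4


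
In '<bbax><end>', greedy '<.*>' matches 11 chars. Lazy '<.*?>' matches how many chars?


Greedy '<.*>' tries to match as MUCH as possible.
Lazy '<.*?>' tries to match as LITTLE as possible.

String: '<bbax><end>'
Greedy '<.*>' starts at first '<' and extends to the LAST '>': '<bbax><end>' (11 chars)
Lazy '<.*?>' starts at first '<' and stops at the FIRST '>': '<bbax>' (6 chars)

6


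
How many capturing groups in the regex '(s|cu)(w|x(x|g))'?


To count capturing groups, count each '(' that starts a group.
Pattern: '(s|cu)(w|x(x|g))'
Walking through the pattern:
  Position 0: '(' -> group #1
  Position 6: '(' -> group #2
  Position 10: '(' -> group #3
Total capturing groups: 3

3


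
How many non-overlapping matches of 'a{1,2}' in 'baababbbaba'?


Pattern 'a{1,2}' matches between 1 and 2 consecutive a's (greedy).
String: 'baababbbaba'
Finding runs of a's and applying greedy matching:
  Run at pos 1: 'aa' (length 2)
  Run at pos 4: 'a' (length 1)
  Run at pos 8: 'a' (length 1)
  Run at pos 10: 'a' (length 1)
Matches: ['aa', 'a', 'a', 'a']
Count: 4

4


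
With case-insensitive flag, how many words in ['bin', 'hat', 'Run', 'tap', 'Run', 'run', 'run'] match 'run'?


Case-insensitive matching: compare each word's lowercase form to 'run'.
  'bin' -> lower='bin' -> no
  'hat' -> lower='hat' -> no
  'Run' -> lower='run' -> MATCH
  'tap' -> lower='tap' -> no
  'Run' -> lower='run' -> MATCH
  'run' -> lower='run' -> MATCH
  'run' -> lower='run' -> MATCH
Matches: ['Run', 'Run', 'run', 'run']
Count: 4

4


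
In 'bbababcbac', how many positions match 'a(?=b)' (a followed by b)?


Lookahead 'a(?=b)' matches 'a' only when followed by 'b'.
String: 'bbababcbac'
Checking each position where char is 'a':
  pos 2: 'a' -> MATCH (next='b')
  pos 4: 'a' -> MATCH (next='b')
  pos 8: 'a' -> no (next='c')
Matching positions: [2, 4]
Count: 2

2


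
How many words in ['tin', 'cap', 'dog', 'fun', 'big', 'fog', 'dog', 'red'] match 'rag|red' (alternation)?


Alternation 'rag|red' matches either 'rag' or 'red'.
Checking each word:
  'tin' -> no
  'cap' -> no
  'dog' -> no
  'fun' -> no
  'big' -> no
  'fog' -> no
  'dog' -> no
  'red' -> MATCH
Matches: ['red']
Count: 1

1


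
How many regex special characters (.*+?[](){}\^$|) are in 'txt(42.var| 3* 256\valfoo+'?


Regex special characters are: . * + ? [ ] ( ) { } \ ^ $ |
Scanning 'txt(42.var| 3* 256\valfoo+':
  pos 3: '(' -> SPECIAL
  pos 6: '.' -> SPECIAL
  pos 10: '|' -> SPECIAL
  pos 13: '*' -> SPECIAL
  pos 18: '\' -> SPECIAL
  pos 25: '+' -> SPECIAL
Special chars found: ['(', '.', '|', '*', '\\', '+']
Total: 6

6


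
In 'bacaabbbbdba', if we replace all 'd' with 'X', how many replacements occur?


re.sub('d', 'X', text) replaces every occurrence of 'd' with 'X'.
Text: 'bacaabbbbdba'
Scanning for 'd':
  pos 9: 'd' -> replacement #1
Total replacements: 1

1


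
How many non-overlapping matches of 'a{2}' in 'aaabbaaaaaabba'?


Pattern 'a{2}' matches exactly 2 consecutive a's (greedy, non-overlapping).
String: 'aaabbaaaaaabba'
Scanning for runs of a's:
  Run at pos 0: 'aaa' (length 3) -> 1 match(es)
  Run at pos 5: 'aaaaaa' (length 6) -> 3 match(es)
  Run at pos 13: 'a' (length 1) -> 0 match(es)
Matches found: ['aa', 'aa', 'aa', 'aa']
Total: 4

4


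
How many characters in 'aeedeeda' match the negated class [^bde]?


Negated class [^bde] matches any char NOT in {b, d, e}
Scanning 'aeedeeda':
  pos 0: 'a' -> MATCH
  pos 1: 'e' -> no (excluded)
  pos 2: 'e' -> no (excluded)
  pos 3: 'd' -> no (excluded)
  pos 4: 'e' -> no (excluded)
  pos 5: 'e' -> no (excluded)
  pos 6: 'd' -> no (excluded)
  pos 7: 'a' -> MATCH
Total matches: 2

2


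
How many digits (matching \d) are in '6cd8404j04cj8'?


\d matches any digit 0-9.
Scanning '6cd8404j04cj8':
  pos 0: '6' -> DIGIT
  pos 3: '8' -> DIGIT
  pos 4: '4' -> DIGIT
  pos 5: '0' -> DIGIT
  pos 6: '4' -> DIGIT
  pos 8: '0' -> DIGIT
  pos 9: '4' -> DIGIT
  pos 12: '8' -> DIGIT
Digits found: ['6', '8', '4', '0', '4', '0', '4', '8']
Total: 8

8


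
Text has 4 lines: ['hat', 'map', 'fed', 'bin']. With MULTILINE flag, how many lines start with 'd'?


With MULTILINE flag, ^ matches the start of each line.
Lines: ['hat', 'map', 'fed', 'bin']
Checking which lines start with 'd':
  Line 1: 'hat' -> no
  Line 2: 'map' -> no
  Line 3: 'fed' -> no
  Line 4: 'bin' -> no
Matching lines: []
Count: 0

0


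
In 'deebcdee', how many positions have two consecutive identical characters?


Looking for consecutive identical characters in 'deebcdee':
  pos 0-1: 'd' vs 'e' -> different
  pos 1-2: 'e' vs 'e' -> MATCH ('ee')
  pos 2-3: 'e' vs 'b' -> different
  pos 3-4: 'b' vs 'c' -> different
  pos 4-5: 'c' vs 'd' -> different
  pos 5-6: 'd' vs 'e' -> different
  pos 6-7: 'e' vs 'e' -> MATCH ('ee')
Consecutive identical pairs: ['ee', 'ee']
Count: 2

2


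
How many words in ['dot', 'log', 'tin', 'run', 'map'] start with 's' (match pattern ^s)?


Pattern ^s anchors to start of word. Check which words begin with 's':
  'dot' -> no
  'log' -> no
  'tin' -> no
  'run' -> no
  'map' -> no
Matching words: []
Count: 0

0


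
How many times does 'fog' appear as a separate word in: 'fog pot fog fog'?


Scanning each word for exact match 'fog':
  Word 1: 'fog' -> MATCH
  Word 2: 'pot' -> no
  Word 3: 'fog' -> MATCH
  Word 4: 'fog' -> MATCH
Total matches: 3

3


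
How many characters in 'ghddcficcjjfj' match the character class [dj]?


Character class [dj] matches any of: {d, j}
Scanning string 'ghddcficcjjfj' character by character:
  pos 0: 'g' -> no
  pos 1: 'h' -> no
  pos 2: 'd' -> MATCH
  pos 3: 'd' -> MATCH
  pos 4: 'c' -> no
  pos 5: 'f' -> no
  pos 6: 'i' -> no
  pos 7: 'c' -> no
  pos 8: 'c' -> no
  pos 9: 'j' -> MATCH
  pos 10: 'j' -> MATCH
  pos 11: 'f' -> no
  pos 12: 'j' -> MATCH
Total matches: 5

5


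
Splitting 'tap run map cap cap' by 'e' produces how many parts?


Splitting by 'e' breaks the string at each occurrence of the separator.
Text: 'tap run map cap cap'
Parts after split:
  Part 1: 'tap run map cap cap'
Total parts: 1

1


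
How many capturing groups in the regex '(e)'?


To count capturing groups, count each '(' that starts a group.
Pattern: '(e)'
Walking through the pattern:
  Position 0: '(' -> group #1
Total capturing groups: 1

1


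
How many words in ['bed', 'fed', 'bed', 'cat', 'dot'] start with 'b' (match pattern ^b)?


Pattern ^b anchors to start of word. Check which words begin with 'b':
  'bed' -> MATCH (starts with 'b')
  'fed' -> no
  'bed' -> MATCH (starts with 'b')
  'cat' -> no
  'dot' -> no
Matching words: ['bed', 'bed']
Count: 2

2


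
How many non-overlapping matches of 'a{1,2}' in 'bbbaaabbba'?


Pattern 'a{1,2}' matches between 1 and 2 consecutive a's (greedy).
String: 'bbbaaabbba'
Finding runs of a's and applying greedy matching:
  Run at pos 3: 'aaa' (length 3)
  Run at pos 9: 'a' (length 1)
Matches: ['aa', 'a', 'a']
Count: 3

3


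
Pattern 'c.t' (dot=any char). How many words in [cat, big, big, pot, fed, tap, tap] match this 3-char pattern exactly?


Pattern 'c.t' means: starts with 'c', any single char, ends with 't'.
Checking each word (must be exactly 3 chars):
  'cat' (len=3): MATCH
  'big' (len=3): no
  'big' (len=3): no
  'pot' (len=3): no
  'fed' (len=3): no
  'tap' (len=3): no
  'tap' (len=3): no
Matching words: ['cat']
Total: 1

1
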